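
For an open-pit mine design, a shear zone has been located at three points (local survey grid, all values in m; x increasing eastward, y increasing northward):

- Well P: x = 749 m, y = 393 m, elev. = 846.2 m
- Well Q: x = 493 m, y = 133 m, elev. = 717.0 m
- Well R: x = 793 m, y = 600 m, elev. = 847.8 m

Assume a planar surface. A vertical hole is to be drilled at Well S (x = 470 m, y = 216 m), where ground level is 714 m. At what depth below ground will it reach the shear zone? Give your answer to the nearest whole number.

22 m

Let the plane be z = a·x + b·y + c.
Well Q−Well P: −256a − 260b = −129.2;  Well R−Well P: 44a + 207b = 1.6.
Solving gives a = 0.63363, b = −0.12695.
Then c = 846.2 − a·749 − b·393 = 421.51.
At (470, 216): z_contact = 297.8 − 27.4 + 421.51 = 691.9 m.
Depth below ground = 714 − 691.9 = 22 m.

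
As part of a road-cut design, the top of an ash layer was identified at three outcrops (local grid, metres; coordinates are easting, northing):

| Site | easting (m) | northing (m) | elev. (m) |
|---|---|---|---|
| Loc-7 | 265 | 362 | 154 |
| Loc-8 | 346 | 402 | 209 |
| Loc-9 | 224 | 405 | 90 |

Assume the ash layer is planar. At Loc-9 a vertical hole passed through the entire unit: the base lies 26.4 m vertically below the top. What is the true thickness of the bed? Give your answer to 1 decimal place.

17.6 m

Let the plane be z = a·easting + b·northing + c.
Loc-8−Loc-7: 81a + 40b = 55;  Loc-9−Loc-7: −41a + 43b = −64.
Solving gives a = 0.96135, b = −0.57174.
|∇z| = √(a²+b²) = 1.11852, so dip δ = arctan(1.11852) = 48.20°.
True thickness = vertical thickness × cos δ = 26.4 × cos 48.20° = 17.6 m.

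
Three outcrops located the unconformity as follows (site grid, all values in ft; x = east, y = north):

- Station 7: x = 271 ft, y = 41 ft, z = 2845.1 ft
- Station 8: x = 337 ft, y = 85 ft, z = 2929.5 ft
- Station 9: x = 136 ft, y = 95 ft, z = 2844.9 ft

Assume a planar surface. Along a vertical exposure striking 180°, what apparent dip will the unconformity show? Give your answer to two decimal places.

50.14°

Let the plane be z = a·x + b·y + c.
Station 8−Station 7: 66a + 44b = 84.4;  Station 9−Station 7: −135a + 54b = −0.2.
Solving gives a = 0.48047, b = 1.19747.
Unit vector along 180° is (sin 180°, cos 180°) = (0.0000, -1.0000).
Slope in that direction = a·(0.0000) + b·(-1.0000) = −1.19747.
Apparent dip = arctan|1.19747| = 50.14° (true dip is 52.2°, so apparent ≤ true as expected).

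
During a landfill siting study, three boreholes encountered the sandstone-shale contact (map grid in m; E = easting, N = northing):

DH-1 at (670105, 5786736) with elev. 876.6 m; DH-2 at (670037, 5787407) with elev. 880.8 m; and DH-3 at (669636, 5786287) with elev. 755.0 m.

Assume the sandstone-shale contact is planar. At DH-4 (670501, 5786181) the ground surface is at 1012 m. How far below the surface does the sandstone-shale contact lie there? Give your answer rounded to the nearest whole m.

60 m

Let the plane be z = a·E + b·N + c.
DH-2−DH-1: −68a + 671b = 4.2;  DH-3−DH-1: −469a − 449b = −121.6.
Solving gives a = 0.23088251, b = 0.02965724.
Then c = 876.6 − a·670105 − b·5786736 = −325457.57.
At (670501, 5786181): z_contact = 154807.0 + 171602.2 − 325457.57 = 951.6 m.
Depth below ground = 1012 − 951.6 = 60 m.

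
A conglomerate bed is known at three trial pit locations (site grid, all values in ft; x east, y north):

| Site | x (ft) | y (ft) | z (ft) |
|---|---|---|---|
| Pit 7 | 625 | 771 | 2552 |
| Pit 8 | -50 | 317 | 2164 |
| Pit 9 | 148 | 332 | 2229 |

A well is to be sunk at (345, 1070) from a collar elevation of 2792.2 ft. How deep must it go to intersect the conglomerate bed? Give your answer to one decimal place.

Two edge vectors: Pit 7→Pit 8 = (-675, -454, -388), Pit 7→Pit 9 = (-477, -439, -323).
Normal n = (Pit 7→Pit 8) × (Pit 7→Pit 9) = (-23690, -32949, 79767).
So ∂z/∂x = −n_x/n_z = 0.296990 and ∂z/∂y = −n_y/n_z = 0.413066.
Intercept c from Pit 7: 2552 − 185.62 − 318.47 = 2047.91.
At (345, 1070): z_contact = 102.46 + 441.98 + 2047.91 = 2592.35 ft.
Depth below ground = 2792.2 − 2592.35 = 199.9 ft.

199.9 ft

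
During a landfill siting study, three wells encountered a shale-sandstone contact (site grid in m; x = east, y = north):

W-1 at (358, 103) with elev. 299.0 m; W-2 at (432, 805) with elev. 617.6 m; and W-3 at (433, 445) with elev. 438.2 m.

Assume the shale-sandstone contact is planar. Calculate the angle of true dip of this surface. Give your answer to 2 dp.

32.83°

Two edge vectors: W-1→W-2 = (74, 702, 318.6), W-1→W-3 = (75, 342, 139.2).
Normal n = (W-1→W-2) × (W-1→W-3) = (-11242.8, 13594.2, -27342).
So ∂z/∂x = −n_x/n_z = −0.41119 and ∂z/∂y = −n_y/n_z = 0.49719.
Gradient magnitude |∇z| = √(a² + b²) = √(0.16908 + 0.24720) = 0.64520.
True dip = arctan(0.64520) = 32.83°, dipping toward SE (azimuth ≈ 140°).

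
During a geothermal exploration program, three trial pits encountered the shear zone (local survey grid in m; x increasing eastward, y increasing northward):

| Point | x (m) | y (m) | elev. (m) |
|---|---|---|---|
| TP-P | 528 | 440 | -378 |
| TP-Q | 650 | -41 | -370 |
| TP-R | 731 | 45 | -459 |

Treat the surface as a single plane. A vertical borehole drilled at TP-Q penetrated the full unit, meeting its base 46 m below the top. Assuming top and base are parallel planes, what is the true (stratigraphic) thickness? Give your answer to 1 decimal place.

34.5 m

Let the plane be z = a·x + b·y + c.
TP-Q−TP-P: 122a − 481b = 8;  TP-R−TP-P: 203a − 395b = −81.
Solving gives a = −0.85174, b = −0.23267.
|∇z| = √(a²+b²) = 0.88294, so dip δ = arctan(0.88294) = 41.44°.
True thickness = vertical thickness × cos δ = 46 × cos 41.44° = 34.5 m.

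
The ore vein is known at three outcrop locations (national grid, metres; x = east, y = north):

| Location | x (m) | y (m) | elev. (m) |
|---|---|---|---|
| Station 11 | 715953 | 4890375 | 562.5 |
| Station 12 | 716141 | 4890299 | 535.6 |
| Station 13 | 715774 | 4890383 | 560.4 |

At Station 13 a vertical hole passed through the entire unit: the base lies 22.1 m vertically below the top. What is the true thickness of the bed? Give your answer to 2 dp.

Let the plane be z = a·x + b·y + c.
Station 12−Station 11: 188a − 76b = −26.9;  Station 13−Station 11: −179a + 8b = −2.1.
Solving gives a = 0.03098, b = 0.43057.
|∇z| = √(a²+b²) = 0.43168, so dip δ = arctan(0.43168) = 23.35°.
True thickness = vertical thickness × cos δ = 22.1 × cos 23.35° = 20.29 m.

20.29 m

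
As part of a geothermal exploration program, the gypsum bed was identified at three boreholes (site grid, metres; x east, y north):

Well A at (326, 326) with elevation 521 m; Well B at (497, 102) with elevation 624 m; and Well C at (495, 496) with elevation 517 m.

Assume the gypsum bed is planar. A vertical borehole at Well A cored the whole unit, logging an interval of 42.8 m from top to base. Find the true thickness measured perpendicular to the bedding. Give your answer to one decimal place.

Let the plane be z = a·x + b·y + c.
Well B−Well A: 171a − 224b = 103;  Well C−Well A: 169a + 170b = −4.
Solving gives a = 0.24824, b = −0.27031.
|∇z| = √(a²+b²) = 0.36701, so dip δ = arctan(0.36701) = 20.15°.
True thickness = vertical thickness × cos δ = 42.8 × cos 20.15° = 40.2 m.

40.2 m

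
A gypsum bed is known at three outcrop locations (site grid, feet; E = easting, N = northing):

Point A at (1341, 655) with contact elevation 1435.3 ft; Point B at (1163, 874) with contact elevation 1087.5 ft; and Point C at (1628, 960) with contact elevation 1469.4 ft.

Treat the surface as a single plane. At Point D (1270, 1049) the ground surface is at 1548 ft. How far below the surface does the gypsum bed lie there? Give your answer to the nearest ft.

497 ft

Let the plane be z = a·E + b·N + c.
Point B−Point A: −178a + 219b = −347.8;  Point C−Point A: 287a + 305b = 34.1.
Solving gives a = 0.96930, b = −0.80029.
Then c = 1435.3 − a·1341 − b·655 = 659.66.
At (1270, 1049): z_contact = 1231.0 − 839.5 + 659.66 = 1051.2 ft.
Depth below ground = 1548 − 1051.2 = 497 ft.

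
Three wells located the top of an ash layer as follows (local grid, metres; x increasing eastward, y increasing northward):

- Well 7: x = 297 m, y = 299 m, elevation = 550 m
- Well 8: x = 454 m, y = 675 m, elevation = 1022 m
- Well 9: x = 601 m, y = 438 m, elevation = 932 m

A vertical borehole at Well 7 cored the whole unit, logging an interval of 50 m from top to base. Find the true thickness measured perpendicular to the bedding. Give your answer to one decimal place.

31.5 m

Two edge vectors: Well 7→Well 8 = (157, 376, 472), Well 7→Well 9 = (304, 139, 382).
Normal n = (Well 7→Well 8) × (Well 7→Well 9) = (78024, 83514, -92481).
So ∂z/∂x = −n_x/n_z = 0.84368 and ∂z/∂y = −n_y/n_z = 0.90304.
|∇z| = √(a²+b²) = 1.23583, so dip δ = arctan(1.23583) = 51.02°.
True thickness = vertical thickness × cos δ = 50 × cos 51.02° = 31.5 m.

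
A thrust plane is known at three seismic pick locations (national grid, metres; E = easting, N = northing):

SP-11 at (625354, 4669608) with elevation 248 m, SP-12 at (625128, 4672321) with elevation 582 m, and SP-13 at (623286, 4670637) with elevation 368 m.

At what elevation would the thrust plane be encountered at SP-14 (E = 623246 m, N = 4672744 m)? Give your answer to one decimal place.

Two edge vectors: SP-11→SP-12 = (-226, 2713, 334), SP-11→SP-13 = (-2068, 1029, 120).
Normal n = (SP-11→SP-12) × (SP-11→SP-13) = (-18126, -663592, 5377930).
So ∂z/∂E = −n_x/n_z = 0.003370442 and ∂z/∂N = −n_y/n_z = 0.123391714.
Intercept c from SP-11: 248 − 2107.72 − 576190.93 = −578050.65.
At (623246, 4672744): z = 2100.6 + 576577.9 − 578050.65 = 627.9 m.

627.9 m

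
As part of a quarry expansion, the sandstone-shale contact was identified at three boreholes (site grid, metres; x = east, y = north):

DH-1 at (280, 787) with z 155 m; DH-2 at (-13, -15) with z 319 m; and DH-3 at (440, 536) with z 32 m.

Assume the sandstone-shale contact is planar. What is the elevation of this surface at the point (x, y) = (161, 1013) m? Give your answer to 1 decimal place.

248.4 m

Two edge vectors: DH-1→DH-2 = (-293, -802, 164), DH-1→DH-3 = (160, -251, -123).
Normal n = (DH-1→DH-2) × (DH-1→DH-3) = (139810, -9799, 201863).
So ∂z/∂x = −n_x/n_z = −0.692598 and ∂z/∂y = −n_y/n_z = 0.048543.
Intercept c from DH-1: 155 + 193.93 − 38.20 = 310.72.
At (161, 1013): z = −111.5 + 49.2 + 310.72 = 248.4 m.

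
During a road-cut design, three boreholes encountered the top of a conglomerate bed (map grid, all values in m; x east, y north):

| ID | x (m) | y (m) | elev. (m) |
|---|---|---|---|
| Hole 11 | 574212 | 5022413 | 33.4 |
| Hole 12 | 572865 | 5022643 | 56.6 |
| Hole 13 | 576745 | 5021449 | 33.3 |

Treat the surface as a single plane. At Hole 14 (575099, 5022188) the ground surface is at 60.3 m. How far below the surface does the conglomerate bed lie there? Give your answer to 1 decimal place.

Let the plane be z = a·x + b·y + c.
Hole 12−Hole 11: −1347a + 230b = 23.2;  Hole 13−Hole 11: 2533a − 964b = −0.1.
Solving gives a = −0.031207205, b = −0.081896111.
Then c = 33.4 − a·574212 − b·5022413 = 429269.04.
At (575099, 5022188): z_contact = −17947.23 − 411297.67 + 429269.04 = 24.15 m.
Depth below ground = 60.3 − 24.15 = 36.2 m.

36.2 m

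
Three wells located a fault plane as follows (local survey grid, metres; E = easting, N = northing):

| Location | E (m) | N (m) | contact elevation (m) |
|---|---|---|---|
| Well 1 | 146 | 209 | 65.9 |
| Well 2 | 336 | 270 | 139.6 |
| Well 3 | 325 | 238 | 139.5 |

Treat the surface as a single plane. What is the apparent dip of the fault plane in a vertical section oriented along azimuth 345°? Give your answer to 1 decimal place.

Let the plane be z = a·E + b·N + c.
Well 2−Well 1: 190a + 61b = 73.7;  Well 3−Well 1: 179a + 29b = 73.6.
Solving gives a = 0.43489, b = −0.14637.
Unit vector along 345° is (sin 345°, cos 345°) = (-0.2588, 0.9659).
Slope in that direction = a·(-0.2588) + b·(0.9659) = −0.25394.
Apparent dip = arctan|0.25394| = 14.2° (true dip is 24.6°, so apparent ≤ true as expected).

14.2°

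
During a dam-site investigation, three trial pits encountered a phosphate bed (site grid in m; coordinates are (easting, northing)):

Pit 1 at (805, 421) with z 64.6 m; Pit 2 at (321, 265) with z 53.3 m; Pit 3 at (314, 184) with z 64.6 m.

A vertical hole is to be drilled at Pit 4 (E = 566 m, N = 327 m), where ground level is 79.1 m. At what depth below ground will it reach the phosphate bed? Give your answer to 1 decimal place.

Let the plane be z = a·E + b·N + c.
Pit 2−Pit 1: −484a − 156b = −11.3;  Pit 3−Pit 1: −491a − 237b = 0.
Solving gives a = 0.07027, b = −0.14558.
Then c = 64.6 − a·805 − b·421 = 69.32.
At (566, 327): z_contact = 39.77 − 47.60 + 69.32 = 61.49 m.
Depth below ground = 79.1 − 61.49 = 17.6 m.

17.6 m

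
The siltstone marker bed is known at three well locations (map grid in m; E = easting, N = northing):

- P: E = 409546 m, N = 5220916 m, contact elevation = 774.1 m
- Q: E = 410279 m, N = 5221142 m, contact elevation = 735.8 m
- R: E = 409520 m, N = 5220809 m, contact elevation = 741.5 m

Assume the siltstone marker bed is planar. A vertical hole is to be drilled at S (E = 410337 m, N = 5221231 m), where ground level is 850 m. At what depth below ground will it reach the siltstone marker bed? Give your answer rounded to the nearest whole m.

93 m

Let the plane be z = a·E + b·N + c.
Q−P: 733a + 226b = −38.3;  R−P: −26a − 107b = −32.6.
Solving gives a = −0.15802770, b = 0.34307215.
Then c = 774.1 − a·409546 − b·5220916 = −1725657.17.
At (410337, 5221231): z_contact = −64844.6 + 1791259.0 − 1725657.17 = 757.2 m.
Depth below ground = 850 − 757.2 = 93 m.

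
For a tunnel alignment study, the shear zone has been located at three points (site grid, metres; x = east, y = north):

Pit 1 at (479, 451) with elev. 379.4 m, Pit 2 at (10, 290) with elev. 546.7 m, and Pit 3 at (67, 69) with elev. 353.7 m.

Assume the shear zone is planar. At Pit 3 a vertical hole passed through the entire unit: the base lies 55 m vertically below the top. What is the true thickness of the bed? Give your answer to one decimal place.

Let the plane be z = a·x + b·y + c.
Pit 2−Pit 1: −469a − 161b = 167.3;  Pit 3−Pit 1: −412a − 382b = −25.7.
Solving gives a = −0.60311, b = 0.71775.
|∇z| = √(a²+b²) = 0.93750, so dip δ = arctan(0.93750) = 43.15°.
True thickness = vertical thickness × cos δ = 55 × cos 43.15° = 40.1 m.

40.1 m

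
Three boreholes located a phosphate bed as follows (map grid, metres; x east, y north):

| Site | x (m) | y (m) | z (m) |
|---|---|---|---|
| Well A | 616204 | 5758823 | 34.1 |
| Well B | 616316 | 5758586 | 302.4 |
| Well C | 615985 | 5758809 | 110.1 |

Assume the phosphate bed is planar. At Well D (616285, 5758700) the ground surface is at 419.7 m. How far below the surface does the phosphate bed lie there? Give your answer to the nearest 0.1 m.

252.5 m

Let the plane be z = a·x + b·y + c.
Well B−Well A: 112a − 237b = 268.3;  Well C−Well A: −219a − 14b = 76.
Solving gives a = −0.266608068, b = −1.258059509.
Then c = 34.1 − a·616204 − b·5758823 = 7409261.09.
At (616285, 5758700): z_contact = −164306.55 − 7244787.29 + 7409261.09 = 167.25 m.
Depth below ground = 419.7 − 167.25 = 252.5 m.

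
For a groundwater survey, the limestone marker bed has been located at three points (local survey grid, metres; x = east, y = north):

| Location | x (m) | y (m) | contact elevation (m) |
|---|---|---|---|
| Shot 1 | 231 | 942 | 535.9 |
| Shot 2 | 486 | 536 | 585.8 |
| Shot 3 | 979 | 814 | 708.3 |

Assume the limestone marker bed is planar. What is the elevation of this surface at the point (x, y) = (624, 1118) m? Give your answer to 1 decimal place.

Two edge vectors: Shot 1→Shot 2 = (255, -406, 49.9), Shot 1→Shot 3 = (748, -128, 172.4).
Normal n = (Shot 1→Shot 2) × (Shot 1→Shot 3) = (-63607.2, -6636.8, 271048).
So ∂z/∂x = −n_x/n_z = 0.234671 and ∂z/∂y = −n_y/n_z = 0.024486.
Intercept c from Shot 1: 535.9 − 54.21 − 23.07 = 458.63.
At (624, 1118): z = 146.4 + 27.4 + 458.63 = 632.4 m.

632.4 m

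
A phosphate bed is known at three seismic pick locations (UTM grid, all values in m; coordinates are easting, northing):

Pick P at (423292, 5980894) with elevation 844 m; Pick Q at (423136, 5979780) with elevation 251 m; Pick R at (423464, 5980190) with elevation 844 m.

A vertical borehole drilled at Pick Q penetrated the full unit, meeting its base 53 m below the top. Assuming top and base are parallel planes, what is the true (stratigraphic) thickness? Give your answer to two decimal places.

30.43 m

Let the plane be z = a·easting + b·northing + c.
Pick Q−Pick P: −156a − 1114b = −593;  Pick R−Pick P: 172a − 704b = 0.
Solving gives a = 1.38496, b = 0.33837.
|∇z| = √(a²+b²) = 1.42570, so dip δ = arctan(1.42570) = 54.95°.
True thickness = vertical thickness × cos δ = 53 × cos 54.95° = 30.43 m.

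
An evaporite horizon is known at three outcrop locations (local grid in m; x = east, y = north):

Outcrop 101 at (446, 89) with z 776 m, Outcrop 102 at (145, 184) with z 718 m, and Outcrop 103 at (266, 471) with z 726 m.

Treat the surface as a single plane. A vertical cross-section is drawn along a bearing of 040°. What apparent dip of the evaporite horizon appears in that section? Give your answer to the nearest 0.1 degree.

Let the plane be z = a·x + b·y + c.
Outcrop 102−Outcrop 101: −301a + 95b = −58;  Outcrop 103−Outcrop 101: −180a + 382b = −50.
Solving gives a = 0.17783, b = −0.04710.
Unit vector along 040° is (sin 40°, cos 40°) = (0.6428, 0.7660).
Slope in that direction = a·(0.6428) + b·(0.7660) = 0.07823.
Apparent dip = arctan|0.07823| = 4.5° (true dip is 10.4°, so apparent ≤ true as expected).

4.5°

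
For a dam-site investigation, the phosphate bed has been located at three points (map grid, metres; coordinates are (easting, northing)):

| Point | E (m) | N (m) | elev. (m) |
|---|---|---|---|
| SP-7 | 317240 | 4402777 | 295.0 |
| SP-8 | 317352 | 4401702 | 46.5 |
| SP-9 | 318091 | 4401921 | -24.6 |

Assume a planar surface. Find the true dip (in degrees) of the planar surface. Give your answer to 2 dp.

14.98°

Two edge vectors: SP-7→SP-8 = (112, -1075, -248.5), SP-7→SP-9 = (851, -856, -319.6).
Normal n = (SP-7→SP-8) × (SP-7→SP-9) = (130854, -175678.3, 818953).
So ∂z/∂E = −n_x/n_z = −0.15978 and ∂z/∂N = −n_y/n_z = 0.21452.
Gradient magnitude |∇z| = √(a² + b²) = √(0.02553 + 0.04602) = 0.26748.
True dip = arctan(0.26748) = 14.98°, dipping toward SE (azimuth ≈ 143°).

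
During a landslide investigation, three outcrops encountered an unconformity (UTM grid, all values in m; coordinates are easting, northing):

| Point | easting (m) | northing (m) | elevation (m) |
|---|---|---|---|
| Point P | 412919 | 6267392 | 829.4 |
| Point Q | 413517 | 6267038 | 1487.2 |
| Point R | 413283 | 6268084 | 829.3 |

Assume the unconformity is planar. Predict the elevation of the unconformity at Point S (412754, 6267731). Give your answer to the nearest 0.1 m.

541.4 m

Two edge vectors: Point P→Point Q = (598, -354, 657.8), Point P→Point R = (364, 692, -0.1).
Normal n = (Point P→Point Q) × (Point P→Point R) = (-455162.2, 239499, 542672).
So ∂z/∂easting = −n_x/n_z = 0.838742740 and ∂z/∂northing = −n_y/n_z = −0.441332886.
Intercept c from Point P: 829.4 − 346332.81 + 2766006.20 = 2420502.79.
At (412754, 6267731): z = 346194.4 − 2766155.8 + 2420502.79 = 541.4 m.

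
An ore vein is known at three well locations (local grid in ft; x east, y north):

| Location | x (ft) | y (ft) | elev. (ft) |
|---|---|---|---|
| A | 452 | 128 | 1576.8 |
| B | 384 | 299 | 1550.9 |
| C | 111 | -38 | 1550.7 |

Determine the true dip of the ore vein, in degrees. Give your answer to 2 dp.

Let the plane be z = a·x + b·y + c.
B−A: −68a + 171b = −25.9;  C−A: −341a − 166b = −26.1.
Solving gives a = 0.12590, b = −0.10140.
Gradient magnitude |∇z| = √(a² + b²) = √(0.01585 + 0.01028) = 0.16165.
True dip = arctan(0.16165) = 9.18°, dipping toward NW (azimuth ≈ 309°).

9.18°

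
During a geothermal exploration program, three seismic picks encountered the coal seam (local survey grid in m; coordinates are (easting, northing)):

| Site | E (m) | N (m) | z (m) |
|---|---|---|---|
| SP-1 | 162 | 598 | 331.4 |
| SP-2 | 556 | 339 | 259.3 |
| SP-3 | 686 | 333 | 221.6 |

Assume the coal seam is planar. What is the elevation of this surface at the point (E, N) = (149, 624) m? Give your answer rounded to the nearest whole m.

Two edge vectors: SP-1→SP-2 = (394, -259, -72.1), SP-1→SP-3 = (524, -265, -109.8).
Normal n = (SP-1→SP-2) × (SP-1→SP-3) = (9331.7, 5480.8, 31306).
So ∂z/∂E = −n_x/n_z = −0.29808 and ∂z/∂N = −n_y/n_z = −0.17507.
Intercept c from SP-1: 331.4 + 48.29 + 104.69 = 484.38.
At (149, 624): z = −44.4 − 109.2 + 484.38 = 330.7 m.

331 m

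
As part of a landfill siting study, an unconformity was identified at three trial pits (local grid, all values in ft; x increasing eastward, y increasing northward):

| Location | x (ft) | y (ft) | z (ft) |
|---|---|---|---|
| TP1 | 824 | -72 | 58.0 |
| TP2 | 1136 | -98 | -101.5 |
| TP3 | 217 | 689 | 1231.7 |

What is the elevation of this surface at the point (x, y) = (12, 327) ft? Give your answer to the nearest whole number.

Two edge vectors: TP1→TP2 = (312, -26, -159.5), TP1→TP3 = (-607, 761, 1173.7).
Normal n = (TP1→TP2) × (TP1→TP3) = (90863.3, -269377.9, 221650).
So ∂z/∂x = −n_x/n_z = −0.40994 and ∂z/∂y = −n_y/n_z = 1.21533.
Intercept c from TP1: 58 + 337.79 + 87.50 = 483.29.
At (12, 327): z = −4.9 + 397.4 + 483.29 = 875.8 ft.

876 ft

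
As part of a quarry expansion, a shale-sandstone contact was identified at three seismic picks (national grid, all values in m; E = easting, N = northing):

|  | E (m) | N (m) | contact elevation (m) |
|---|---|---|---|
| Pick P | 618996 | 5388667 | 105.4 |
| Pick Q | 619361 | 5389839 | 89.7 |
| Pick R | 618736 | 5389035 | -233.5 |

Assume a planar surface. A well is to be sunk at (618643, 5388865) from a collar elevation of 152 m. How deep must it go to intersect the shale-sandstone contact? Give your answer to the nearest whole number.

419 m

Let the plane be z = a·E + b·N + c.
Pick Q−Pick P: 365a + 1172b = −15.7;  Pick R−Pick P: −260a + 368b = −338.9.
Solving gives a = 0.89152059, b = −0.29104524.
Then c = 105.4 − a·618996 − b·5388667 = 1016603.57.
At (618643, 5388865): z_contact = 551533.0 − 1568403.5 + 1016603.57 = -266.9 m.
Depth below ground = 152 − (-266.9) = 419 m.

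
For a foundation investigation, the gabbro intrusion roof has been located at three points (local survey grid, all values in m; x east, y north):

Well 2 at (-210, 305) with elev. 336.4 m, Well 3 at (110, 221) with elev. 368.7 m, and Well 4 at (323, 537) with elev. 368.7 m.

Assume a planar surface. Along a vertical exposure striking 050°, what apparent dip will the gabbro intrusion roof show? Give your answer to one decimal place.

Let the plane be z = a·x + b·y + c.
Well 3−Well 2: 320a − 84b = 32.3;  Well 4−Well 2: 533a + 232b = 32.3.
Solving gives a = 0.08576, b = −0.05781.
Unit vector along 050° is (sin 50°, cos 50°) = (0.7660, 0.6428).
Slope in that direction = a·(0.7660) + b·(0.6428) = 0.02854.
Apparent dip = arctan|0.02854| = 1.6° (true dip is 5.9°, so apparent ≤ true as expected).

1.6°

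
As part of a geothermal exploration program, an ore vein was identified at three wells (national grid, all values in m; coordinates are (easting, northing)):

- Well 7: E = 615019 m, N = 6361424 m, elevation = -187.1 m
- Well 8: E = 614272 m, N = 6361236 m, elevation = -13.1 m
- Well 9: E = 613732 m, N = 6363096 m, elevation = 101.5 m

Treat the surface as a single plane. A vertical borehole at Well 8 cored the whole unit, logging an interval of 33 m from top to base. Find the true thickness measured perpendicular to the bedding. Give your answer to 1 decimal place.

32.1 m

Two edge vectors: Well 7→Well 8 = (-747, -188, 174), Well 7→Well 9 = (-1287, 1672, 288.6).
Normal n = (Well 7→Well 8) × (Well 7→Well 9) = (-345184.8, -8353.8, -1490940).
So ∂z/∂E = −n_x/n_z = −0.23152 and ∂z/∂N = −n_y/n_z = −0.00560.
|∇z| = √(a²+b²) = 0.23159, so dip δ = arctan(0.23159) = 13.04°.
True thickness = vertical thickness × cos δ = 33 × cos 13.04° = 32.1 m.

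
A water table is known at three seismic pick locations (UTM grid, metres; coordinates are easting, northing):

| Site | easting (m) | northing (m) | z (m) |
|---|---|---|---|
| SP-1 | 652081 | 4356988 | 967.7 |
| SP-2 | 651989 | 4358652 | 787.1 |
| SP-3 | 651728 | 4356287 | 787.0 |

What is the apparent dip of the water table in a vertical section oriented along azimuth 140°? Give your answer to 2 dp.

25.49°

Let the plane be z = a·easting + b·northing + c.
SP-2−SP-1: −92a + 1664b = −180.6;  SP-3−SP-1: −353a − 701b = −180.7.
Solving gives a = 0.65546, b = −0.07229.
Unit vector along 140° is (sin 140°, cos 140°) = (0.6428, -0.7660).
Slope in that direction = a·(0.6428) + b·(-0.7660) = 0.47670.
Apparent dip = arctan|0.47670| = 25.49° (true dip is 33.4°, so apparent ≤ true as expected).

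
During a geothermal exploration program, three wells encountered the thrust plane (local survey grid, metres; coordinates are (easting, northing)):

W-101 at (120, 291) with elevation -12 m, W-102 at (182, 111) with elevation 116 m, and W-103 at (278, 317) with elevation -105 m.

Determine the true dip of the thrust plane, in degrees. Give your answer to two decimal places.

Two edge vectors: W-101→W-102 = (62, -180, 128), W-101→W-103 = (158, 26, -93).
Normal n = (W-101→W-102) × (W-101→W-103) = (13412, 25990, 30052).
So ∂z/∂E = −n_x/n_z = −0.44629 and ∂z/∂N = −n_y/n_z = −0.86483.
Gradient magnitude |∇z| = √(a² + b²) = √(0.19918 + 0.74794) = 0.97320.
True dip = arctan(0.97320) = 44.22°, dipping toward NNE (azimuth ≈ 027°).

44.22°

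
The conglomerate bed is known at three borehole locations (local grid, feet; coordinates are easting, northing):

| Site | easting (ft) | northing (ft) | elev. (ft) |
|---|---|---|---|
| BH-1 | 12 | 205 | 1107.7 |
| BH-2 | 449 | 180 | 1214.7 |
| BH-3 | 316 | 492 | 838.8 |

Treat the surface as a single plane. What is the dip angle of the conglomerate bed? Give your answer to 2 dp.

48.80°

Two edge vectors: BH-1→BH-2 = (437, -25, 107), BH-1→BH-3 = (304, 287, -268.9).
Normal n = (BH-1→BH-2) × (BH-1→BH-3) = (-23986.5, 150037.3, 133019).
So ∂z/∂easting = −n_x/n_z = 0.18032 and ∂z/∂northing = −n_y/n_z = −1.12794.
Gradient magnitude |∇z| = √(a² + b²) = √(0.03252 + 1.27225) = 1.14226.
True dip = arctan(1.14226) = 48.80°, dipping toward N (azimuth ≈ 351°).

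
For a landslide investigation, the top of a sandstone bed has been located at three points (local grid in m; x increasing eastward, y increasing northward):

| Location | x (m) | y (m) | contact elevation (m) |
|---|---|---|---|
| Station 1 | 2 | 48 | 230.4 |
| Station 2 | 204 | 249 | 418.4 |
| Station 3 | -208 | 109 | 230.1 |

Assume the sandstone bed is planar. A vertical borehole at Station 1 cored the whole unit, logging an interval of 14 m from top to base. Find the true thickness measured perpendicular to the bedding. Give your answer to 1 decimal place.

11.2 m

Let the plane be z = a·x + b·y + c.
Station 2−Station 1: 202a + 201b = 188;  Station 3−Station 1: −210a + 61b = −0.3.
Solving gives a = 0.21140, b = 0.72287.
|∇z| = √(a²+b²) = 0.75315, so dip δ = arctan(0.75315) = 36.99°.
True thickness = vertical thickness × cos δ = 14 × cos 36.99° = 11.2 m.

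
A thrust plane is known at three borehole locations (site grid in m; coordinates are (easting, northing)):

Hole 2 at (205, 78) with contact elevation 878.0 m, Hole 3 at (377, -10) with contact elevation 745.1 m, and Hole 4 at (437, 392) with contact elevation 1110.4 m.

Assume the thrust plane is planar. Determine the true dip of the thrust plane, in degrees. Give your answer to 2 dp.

44.81°

Let the plane be z = a·E + b·N + c.
Hole 3−Hole 2: 172a − 88b = −132.9;  Hole 4−Hole 2: 232a + 314b = 232.4.
Solving gives a = −0.28592, b = 0.95138.
Gradient magnitude |∇z| = √(a² + b²) = √(0.08175 + 0.90513) = 0.99342.
True dip = arctan(0.99342) = 44.81°, dipping toward SSE (azimuth ≈ 163°).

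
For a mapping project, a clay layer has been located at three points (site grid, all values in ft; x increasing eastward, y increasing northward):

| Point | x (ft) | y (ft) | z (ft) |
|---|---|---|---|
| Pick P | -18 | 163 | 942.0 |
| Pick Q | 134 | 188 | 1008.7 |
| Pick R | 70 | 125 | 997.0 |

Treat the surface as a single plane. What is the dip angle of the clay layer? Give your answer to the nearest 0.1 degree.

Let the plane be z = a·x + b·y + c.
Pick Q−Pick P: 152a + 25b = 66.7;  Pick R−Pick P: 88a − 38b = 55.
Solving gives a = 0.49017, b = −0.31224.
Gradient magnitude |∇z| = √(a² + b²) = √(0.24027 + 0.09749) = 0.58117.
True dip = arctan(0.58117) = 30.2°, dipping toward WNW (azimuth ≈ 302°).

30.2°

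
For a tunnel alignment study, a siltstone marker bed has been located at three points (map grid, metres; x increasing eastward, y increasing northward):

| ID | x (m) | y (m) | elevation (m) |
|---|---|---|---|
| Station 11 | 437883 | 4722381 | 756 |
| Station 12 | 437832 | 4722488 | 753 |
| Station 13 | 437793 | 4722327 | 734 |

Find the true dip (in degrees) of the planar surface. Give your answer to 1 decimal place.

12.1°

Two edge vectors: Station 11→Station 12 = (-51, 107, -3), Station 11→Station 13 = (-90, -54, -22).
Normal n = (Station 11→Station 12) × (Station 11→Station 13) = (-2516, -852, 12384).
So ∂z/∂x = −n_x/n_z = 0.20317 and ∂z/∂y = −n_y/n_z = 0.06880.
Gradient magnitude |∇z| = √(a² + b²) = √(0.04128 + 0.00473) = 0.21450.
True dip = arctan(0.21450) = 12.1°, dipping toward WSW (azimuth ≈ 251°).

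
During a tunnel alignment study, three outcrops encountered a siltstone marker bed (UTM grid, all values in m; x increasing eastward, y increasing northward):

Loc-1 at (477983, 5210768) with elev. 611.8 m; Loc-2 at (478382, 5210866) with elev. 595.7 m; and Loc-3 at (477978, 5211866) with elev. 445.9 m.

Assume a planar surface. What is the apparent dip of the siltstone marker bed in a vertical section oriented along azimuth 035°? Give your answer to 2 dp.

7.16°

Two edge vectors: Loc-1→Loc-2 = (399, 98, -16.1), Loc-1→Loc-3 = (-5, 1098, -165.9).
Normal n = (Loc-1→Loc-2) × (Loc-1→Loc-3) = (1419.6, 66274.6, 438592).
So ∂z/∂x = −n_x/n_z = −0.00324 and ∂z/∂y = −n_y/n_z = −0.15111.
Unit vector along 035° is (sin 35°, cos 35°) = (0.5736, 0.8192).
Slope in that direction = a·(0.5736) + b·(0.8192) = −0.12564.
Apparent dip = arctan|0.12564| = 7.16° (true dip is 8.6°, so apparent ≤ true as expected).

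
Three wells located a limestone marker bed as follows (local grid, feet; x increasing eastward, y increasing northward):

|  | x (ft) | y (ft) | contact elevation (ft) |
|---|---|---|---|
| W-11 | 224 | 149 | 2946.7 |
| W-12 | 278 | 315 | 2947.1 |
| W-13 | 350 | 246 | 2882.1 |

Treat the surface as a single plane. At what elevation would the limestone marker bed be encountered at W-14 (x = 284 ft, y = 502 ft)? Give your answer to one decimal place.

2985.2 ft

Two edge vectors: W-11→W-12 = (54, 166, 0.4), W-11→W-13 = (126, 97, -64.6).
Normal n = (W-11→W-12) × (W-11→W-13) = (-10762.4, 3538.8, -15678).
So ∂z/∂x = −n_x/n_z = −0.68647 and ∂z/∂y = −n_y/n_z = 0.22572.
Intercept c from W-11: 2946.7 + 153.77 − 33.63 = 3066.84.
At (284, 502): z = −195.0 + 113.3 + 3066.84 = 2985.2 ft.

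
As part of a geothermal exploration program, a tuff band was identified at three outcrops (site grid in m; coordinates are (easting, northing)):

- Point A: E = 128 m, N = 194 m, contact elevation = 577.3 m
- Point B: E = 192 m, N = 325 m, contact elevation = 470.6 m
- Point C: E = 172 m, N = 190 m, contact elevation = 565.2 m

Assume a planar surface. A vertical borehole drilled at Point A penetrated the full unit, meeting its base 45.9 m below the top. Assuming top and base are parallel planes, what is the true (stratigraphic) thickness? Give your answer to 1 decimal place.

37.0 m

Two edge vectors: Point A→Point B = (64, 131, -106.7), Point A→Point C = (44, -4, -12.1).
Normal n = (Point A→Point B) × (Point A→Point C) = (-2011.9, -3920.4, -6020).
So ∂z/∂E = −n_x/n_z = −0.33420 and ∂z/∂N = −n_y/n_z = −0.65123.
|∇z| = √(a²+b²) = 0.73198, so dip δ = arctan(0.73198) = 36.20°.
True thickness = vertical thickness × cos δ = 45.9 × cos 36.20° = 37.0 m.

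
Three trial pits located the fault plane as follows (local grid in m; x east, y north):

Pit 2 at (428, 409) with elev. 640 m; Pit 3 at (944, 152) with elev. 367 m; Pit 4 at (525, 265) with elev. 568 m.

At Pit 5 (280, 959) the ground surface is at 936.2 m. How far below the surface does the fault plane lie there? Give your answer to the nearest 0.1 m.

115.0 m

Let the plane be z = a·x + b·y + c.
Pit 3−Pit 2: 516a − 257b = −273;  Pit 4−Pit 2: 97a − 144b = −72.
Solving gives a = −0.42143, b = 0.21612.
Then c = 640 − a·428 − b·409 = 731.98.
At (280, 959): z_contact = −118.00 + 207.26 + 731.98 = 821.24 m.
Depth below ground = 936.2 − 821.24 = 115.0 m.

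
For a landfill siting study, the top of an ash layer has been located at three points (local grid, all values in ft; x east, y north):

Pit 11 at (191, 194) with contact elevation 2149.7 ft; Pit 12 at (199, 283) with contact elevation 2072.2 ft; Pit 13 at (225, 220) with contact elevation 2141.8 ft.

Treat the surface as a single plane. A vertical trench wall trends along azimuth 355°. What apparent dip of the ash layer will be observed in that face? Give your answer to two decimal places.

Two edge vectors: Pit 11→Pit 12 = (8, 89, -77.5), Pit 11→Pit 13 = (34, 26, -7.9).
Normal n = (Pit 11→Pit 12) × (Pit 11→Pit 13) = (1311.9, -2571.8, -2818).
So ∂z/∂x = −n_x/n_z = 0.46554 and ∂z/∂y = −n_y/n_z = −0.91263.
Unit vector along 355° is (sin 355°, cos 355°) = (-0.0872, 0.9962).
Slope in that direction = a·(-0.0872) + b·(0.9962) = −0.94973.
Apparent dip = arctan|0.94973| = 43.52° (true dip is 45.7°, so apparent ≤ true as expected).

43.52°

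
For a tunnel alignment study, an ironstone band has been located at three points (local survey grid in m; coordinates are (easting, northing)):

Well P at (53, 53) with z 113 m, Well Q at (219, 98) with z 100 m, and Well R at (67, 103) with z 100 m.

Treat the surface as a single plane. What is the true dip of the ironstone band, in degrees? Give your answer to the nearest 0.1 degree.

14.5°

Let the plane be z = a·E + b·N + c.
Well Q−Well P: 166a + 45b = −13;  Well R−Well P: 14a + 50b = −13.
Solving gives a = −0.00847, b = −0.25763.
Gradient magnitude |∇z| = √(a² + b²) = √(0.00007 + 0.06637) = 0.25777.
True dip = arctan(0.25777) = 14.5°, dipping toward N (azimuth ≈ 002°).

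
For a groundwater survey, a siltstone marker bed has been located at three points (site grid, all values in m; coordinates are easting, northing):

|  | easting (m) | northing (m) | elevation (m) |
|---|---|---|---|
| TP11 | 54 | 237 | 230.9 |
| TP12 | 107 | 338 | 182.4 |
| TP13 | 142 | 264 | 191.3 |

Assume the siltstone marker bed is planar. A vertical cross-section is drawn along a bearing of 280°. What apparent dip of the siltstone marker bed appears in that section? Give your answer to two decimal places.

Let the plane be z = a·easting + b·northing + c.
TP12−TP11: 53a + 101b = −48.5;  TP13−TP11: 88a + 27b = −39.6.
Solving gives a = −0.36075, b = −0.29089.
Unit vector along 280° is (sin 280°, cos 280°) = (-0.9848, 0.1736).
Slope in that direction = a·(-0.9848) + b·(0.1736) = 0.30475.
Apparent dip = arctan|0.30475| = 16.95° (true dip is 24.9°, so apparent ≤ true as expected).

16.95°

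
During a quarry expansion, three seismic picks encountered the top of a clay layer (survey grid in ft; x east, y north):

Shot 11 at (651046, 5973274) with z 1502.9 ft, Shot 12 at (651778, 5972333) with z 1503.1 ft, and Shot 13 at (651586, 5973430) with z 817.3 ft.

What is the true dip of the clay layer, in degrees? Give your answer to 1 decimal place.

Let the plane be z = a·x + b·y + c.
Shot 12−Shot 11: 732a − 941b = 0.2;  Shot 13−Shot 11: 540a + 156b = −685.6.
Solving gives a = −1.03661, b = −0.80659.
Gradient magnitude |∇z| = √(a² + b²) = √(1.07457 + 0.65059) = 1.31345.
True dip = arctan(1.31345) = 52.7°, dipping toward NE (azimuth ≈ 052°).

52.7°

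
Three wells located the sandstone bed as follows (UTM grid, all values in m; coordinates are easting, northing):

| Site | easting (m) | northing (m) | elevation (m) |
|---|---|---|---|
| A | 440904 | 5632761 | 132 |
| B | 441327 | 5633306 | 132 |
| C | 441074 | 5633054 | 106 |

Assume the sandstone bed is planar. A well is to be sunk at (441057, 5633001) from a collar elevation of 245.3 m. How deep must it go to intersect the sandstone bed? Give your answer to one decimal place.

128.4 m

Let the plane be z = a·easting + b·northing + c.
B−A: 423a + 545b = 0;  C−A: 170a + 293b = −26.
Solving gives a = 0.452874812, b = −0.351497331.
Then c = 132 − a·440904 − b·5632761 = 1780358.14.
At (441057, 5633001): z_contact = 199743.61 − 1979984.82 + 1780358.14 = 116.93 m.
Depth below ground = 245.3 − 116.93 = 128.4 m.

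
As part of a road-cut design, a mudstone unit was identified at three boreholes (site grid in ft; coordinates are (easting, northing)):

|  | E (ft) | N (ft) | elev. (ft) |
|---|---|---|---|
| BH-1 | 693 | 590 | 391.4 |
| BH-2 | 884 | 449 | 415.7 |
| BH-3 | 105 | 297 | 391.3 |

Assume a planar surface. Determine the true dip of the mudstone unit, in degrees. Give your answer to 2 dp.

6.55°

Two edge vectors: BH-1→BH-2 = (191, -141, 24.3), BH-1→BH-3 = (-588, -293, -0.1).
Normal n = (BH-1→BH-2) × (BH-1→BH-3) = (7134, -14269.3, -138871).
So ∂z/∂E = −n_x/n_z = 0.05137 and ∂z/∂N = −n_y/n_z = −0.10275.
Gradient magnitude |∇z| = √(a² + b²) = √(0.00264 + 0.01056) = 0.11488.
True dip = arctan(0.11488) = 6.55°, dipping toward NNW (azimuth ≈ 333°).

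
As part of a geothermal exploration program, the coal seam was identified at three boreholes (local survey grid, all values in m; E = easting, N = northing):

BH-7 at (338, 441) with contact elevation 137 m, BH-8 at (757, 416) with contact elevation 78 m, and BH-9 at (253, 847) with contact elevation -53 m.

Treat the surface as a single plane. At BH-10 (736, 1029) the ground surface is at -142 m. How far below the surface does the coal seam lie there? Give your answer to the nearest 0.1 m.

Let the plane be z = a·E + b·N + c.
BH-8−BH-7: 419a − 25b = −59;  BH-9−BH-7: −85a + 406b = −190.
Solving gives a = −0.170868, b = −0.503753.
Then c = 137 − a·338 − b·441 = 416.91.
At (736, 1029): z_contact = −125.76 − 518.36 + 416.91 = -227.21 m.
Depth below ground = -142 − (-227.21) = 85.2 m.

85.2 m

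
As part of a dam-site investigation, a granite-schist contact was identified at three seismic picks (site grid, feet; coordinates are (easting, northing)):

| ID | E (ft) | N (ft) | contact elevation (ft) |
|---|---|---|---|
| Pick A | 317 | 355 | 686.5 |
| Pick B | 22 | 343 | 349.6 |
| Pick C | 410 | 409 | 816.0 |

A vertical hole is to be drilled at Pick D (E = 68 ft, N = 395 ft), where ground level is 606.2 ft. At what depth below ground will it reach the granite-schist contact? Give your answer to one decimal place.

180.8 ft

Let the plane be z = a·E + b·N + c.
Pick B−Pick A: −295a − 12b = −336.9;  Pick C−Pick A: 93a + 54b = 129.5.
Solving gives a = 1.12317, b = 0.46380.
Then c = 686.5 − a·317 − b·355 = 165.81.
At (68, 395): z_contact = 76.38 + 183.20 + 165.81 = 425.38 ft.
Depth below ground = 606.2 − 425.38 = 180.8 ft.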